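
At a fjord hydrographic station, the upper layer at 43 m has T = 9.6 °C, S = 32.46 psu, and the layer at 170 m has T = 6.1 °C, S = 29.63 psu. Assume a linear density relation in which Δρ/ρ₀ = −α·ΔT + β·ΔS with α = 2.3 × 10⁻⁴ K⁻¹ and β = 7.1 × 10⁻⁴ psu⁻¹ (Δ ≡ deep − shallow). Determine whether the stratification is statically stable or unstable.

ΔT = 6.1 − 9.6 = -3.5 K and ΔS = 29.63 − 32.46 = -2.83 psu (deep − shallow).
−αΔT = 8.05 × 10⁻⁴; βΔS = -2.0093 × 10⁻³; sum Δρ/ρ₀ = -1.2043 × 10⁻³.
Δρ/ρ₀ < 0, so Δρ < 0: deeper water is lighter → statically unstable; the column would overturn.

unstable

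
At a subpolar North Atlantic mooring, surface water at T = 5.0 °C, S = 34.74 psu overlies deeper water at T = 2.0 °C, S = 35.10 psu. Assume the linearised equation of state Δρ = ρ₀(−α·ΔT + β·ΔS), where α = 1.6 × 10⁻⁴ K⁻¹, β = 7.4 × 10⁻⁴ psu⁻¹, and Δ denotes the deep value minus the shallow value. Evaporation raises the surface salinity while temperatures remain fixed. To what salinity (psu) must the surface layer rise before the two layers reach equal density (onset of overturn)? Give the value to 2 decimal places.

Neutral buoyancy requires −α(T_deep − T_surf) + β(S_deep − S_surf′) = 0.
S_surf′ = S_deep − (α/β)·ΔT = 35.10 − (1.6 × 10⁻⁴/7.4 × 10⁻⁴)·(-3.0) = 35.7486 psu.
Increase required: 35.7486 − 34.74 = 1.0086 psu.

35.75 psu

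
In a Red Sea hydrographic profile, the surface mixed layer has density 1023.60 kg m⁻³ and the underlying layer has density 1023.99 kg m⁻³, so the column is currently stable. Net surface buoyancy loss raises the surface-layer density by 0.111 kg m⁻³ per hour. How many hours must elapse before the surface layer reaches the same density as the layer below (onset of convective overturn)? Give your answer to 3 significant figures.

3.51 hours

Density deficit of the surface layer: 1023.99 − 1023.60 = 0.39 kg m⁻³.
Required change = 0.39 / 0.111 = 3.51 hours.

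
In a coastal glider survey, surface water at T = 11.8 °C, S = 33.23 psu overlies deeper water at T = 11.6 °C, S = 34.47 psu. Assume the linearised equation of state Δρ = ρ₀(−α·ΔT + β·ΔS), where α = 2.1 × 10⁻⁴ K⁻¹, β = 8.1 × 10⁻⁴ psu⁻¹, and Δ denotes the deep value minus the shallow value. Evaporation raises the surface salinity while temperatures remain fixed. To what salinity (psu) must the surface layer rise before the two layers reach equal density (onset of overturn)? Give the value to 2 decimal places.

34.52 psu

Neutral buoyancy requires −α(T_deep − T_surf) + β(S_deep − S_surf′) = 0.
S_surf′ = S_deep − (α/β)·ΔT = 34.47 − (2.1 × 10⁻⁴/8.1 × 10⁻⁴)·(-0.2) = 34.5219 psu.
Increase required: 34.5219 − 33.23 = 1.2919 psu.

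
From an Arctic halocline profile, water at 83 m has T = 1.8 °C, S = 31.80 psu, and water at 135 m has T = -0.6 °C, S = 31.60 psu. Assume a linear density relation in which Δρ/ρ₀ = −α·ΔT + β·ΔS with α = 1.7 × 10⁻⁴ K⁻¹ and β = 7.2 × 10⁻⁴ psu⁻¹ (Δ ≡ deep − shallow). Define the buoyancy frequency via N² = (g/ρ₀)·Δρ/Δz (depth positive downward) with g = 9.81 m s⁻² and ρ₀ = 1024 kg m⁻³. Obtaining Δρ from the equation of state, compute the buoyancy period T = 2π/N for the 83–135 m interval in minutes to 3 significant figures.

ΔT = -2.4 K, ΔS = -0.20 psu (deep − shallow).
Δρ/ρ₀ = −αΔT + βΔS = 4.08 × 10⁻⁴ − 1.44 × 10⁻⁴ = 2.64 × 10⁻⁴, so Δρ ≈ 0.2703 kg m⁻³.
N² = (g/ρ₀)·Δρ/Δz = g·(Δρ/ρ₀)/Δz = 9.81 × 2.64 × 10⁻⁴ / 52 = 4.9805 × 10⁻⁵ s⁻².
N = √(4.9805 × 10⁻⁵) = 7.0573 × 10⁻³ rad s⁻¹ → T = 2π/N = 890.31 s = 14.838 min ≈ 14.8 min.

14.8 min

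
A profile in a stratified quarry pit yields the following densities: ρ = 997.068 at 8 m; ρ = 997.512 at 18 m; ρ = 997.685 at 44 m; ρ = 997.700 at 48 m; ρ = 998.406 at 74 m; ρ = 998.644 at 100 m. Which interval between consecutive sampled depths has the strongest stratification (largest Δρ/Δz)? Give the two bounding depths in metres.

Compute the density gradient over each adjacent pair:
  8–18 m: Δρ/Δz = 0.444/10 = 0.044 kg m⁻⁴
  18–44 m: Δρ/Δz = 0.173/26 = 6.7 × 10⁻³ kg m⁻⁴
  44–48 m: Δρ/Δz = 0.015/4 = 3.7 × 10⁻³ kg m⁻⁴
  48–74 m: Δρ/Δz = 0.706/26 = 0.027 kg m⁻⁴
  74–100 m: Δρ/Δz = 0.238/26 = 9.2 × 10⁻³ kg m⁻⁴
The largest gradient is in the 8–18 m interval — the pycnocline.

8–18 m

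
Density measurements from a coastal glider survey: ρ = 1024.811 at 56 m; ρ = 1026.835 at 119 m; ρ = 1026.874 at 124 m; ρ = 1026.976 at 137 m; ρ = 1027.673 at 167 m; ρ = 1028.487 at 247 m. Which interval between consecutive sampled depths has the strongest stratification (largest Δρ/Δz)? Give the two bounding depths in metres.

Compute the density gradient over each adjacent pair:
  56–119 m: Δρ/Δz = 2.024/63 = 0.032 kg m⁻⁴
  119–124 m: Δρ/Δz = 0.039/5 = 7.8 × 10⁻³ kg m⁻⁴
  124–137 m: Δρ/Δz = 0.102/13 = 7.8 × 10⁻³ kg m⁻⁴
  137–167 m: Δρ/Δz = 0.697/30 = 0.023 kg m⁻⁴
  167–247 m: Δρ/Δz = 0.814/80 = 0.010 kg m⁻⁴
The largest gradient is in the 56–119 m interval — the pycnocline.

56–119 m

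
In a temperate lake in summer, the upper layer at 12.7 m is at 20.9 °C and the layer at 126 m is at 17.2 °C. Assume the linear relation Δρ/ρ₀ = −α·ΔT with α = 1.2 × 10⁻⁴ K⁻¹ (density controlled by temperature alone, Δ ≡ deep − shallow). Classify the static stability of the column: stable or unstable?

stable

ΔT = 17.2 − 20.9 = -3.7 K, so Δρ/ρ₀ = −αΔT = 4.44 × 10⁻⁴.
Δρ/ρ₀ > 0, so Δρ > 0: deeper water is denser → statically stable.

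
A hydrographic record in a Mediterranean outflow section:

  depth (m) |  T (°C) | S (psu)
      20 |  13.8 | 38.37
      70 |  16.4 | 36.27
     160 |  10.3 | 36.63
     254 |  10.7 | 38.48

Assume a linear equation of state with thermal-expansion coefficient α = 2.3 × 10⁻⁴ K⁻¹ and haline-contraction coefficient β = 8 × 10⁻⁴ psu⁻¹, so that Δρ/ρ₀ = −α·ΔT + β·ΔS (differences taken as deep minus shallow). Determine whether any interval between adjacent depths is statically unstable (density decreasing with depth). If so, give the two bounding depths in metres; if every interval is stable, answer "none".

20–70 m

Evaluate Δρ/ρ₀ = −αΔT + βΔS across each adjacent pair:
  20–70 m: −αΔT+βΔS = −(2.3 × 10⁻⁴)(+2.6)+(8 × 10⁻⁴)(-2.10) = -2.3 × 10⁻³ → UNSTABLE
  70–160 m: −αΔT+βΔS = −(2.3 × 10⁻⁴)(-6.1)+(8 × 10⁻⁴)(+0.36) = 1.7 × 10⁻³ → stable
  160–254 m: −αΔT+βΔS = −(2.3 × 10⁻⁴)(+0.4)+(8 × 10⁻⁴)(+1.85) = 1.4 × 10⁻³ → stable
The 20–70 m interval has Δρ < 0: lighter water underlies denser water.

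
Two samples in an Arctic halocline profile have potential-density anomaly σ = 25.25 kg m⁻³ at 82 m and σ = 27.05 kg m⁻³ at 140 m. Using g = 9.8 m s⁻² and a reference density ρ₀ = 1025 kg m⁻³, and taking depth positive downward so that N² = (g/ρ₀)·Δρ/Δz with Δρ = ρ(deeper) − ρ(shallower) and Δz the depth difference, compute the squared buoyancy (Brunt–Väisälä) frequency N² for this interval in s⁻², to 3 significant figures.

2.97 × 10⁻⁴ s⁻²

Δρ = 1027.05 − 1025.25 = 1.80 kg m⁻³ over Δz = 140 − 82 = 58 m.
N² = (9.8/1025) × (1.80/58) = 2.9672 × 10⁻⁴ s⁻² ≈ 2.97 × 10⁻⁴ s⁻².
N² > 0, so the interval is statically stable.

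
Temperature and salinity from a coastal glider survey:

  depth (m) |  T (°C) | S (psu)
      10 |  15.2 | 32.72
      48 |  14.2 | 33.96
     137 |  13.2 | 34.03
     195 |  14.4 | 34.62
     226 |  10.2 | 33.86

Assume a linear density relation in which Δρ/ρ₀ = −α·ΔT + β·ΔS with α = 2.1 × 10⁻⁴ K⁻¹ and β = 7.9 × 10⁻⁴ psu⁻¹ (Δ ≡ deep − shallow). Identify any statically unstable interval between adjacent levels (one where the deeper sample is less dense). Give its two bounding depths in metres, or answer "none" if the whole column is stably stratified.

none

Evaluate Δρ/ρ₀ = −αΔT + βΔS across each adjacent pair:
  10–48 m: −αΔT+βΔS = −(2.1 × 10⁻⁴)(-1.0)+(7.9 × 10⁻⁴)(+1.24) = 1.2 × 10⁻³ → stable
  48–137 m: −αΔT+βΔS = −(2.1 × 10⁻⁴)(-1.0)+(7.9 × 10⁻⁴)(+0.07) = 2.7 × 10⁻⁴ → stable
  137–195 m: −αΔT+βΔS = −(2.1 × 10⁻⁴)(+1.2)+(7.9 × 10⁻⁴)(+0.59) = 2.1 × 10⁻⁴ → stable
  195–226 m: −αΔT+βΔS = −(2.1 × 10⁻⁴)(-4.2)+(7.9 × 10⁻⁴)(-0.76) = 2.8 × 10⁻⁴ → stable
Every interval has Δρ > 0: the column is stably stratified throughout.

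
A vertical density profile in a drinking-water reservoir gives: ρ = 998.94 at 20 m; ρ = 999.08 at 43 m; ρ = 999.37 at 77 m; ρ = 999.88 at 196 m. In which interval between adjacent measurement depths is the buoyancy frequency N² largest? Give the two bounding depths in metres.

43–77 m

Compute the density gradient over each adjacent pair:
  20–43 m: Δρ/Δz = 0.14/23 = 6.1 × 10⁻³ kg m⁻⁴
  43–77 m: Δρ/Δz = 0.29/34 = 8.5 × 10⁻³ kg m⁻⁴
  77–196 m: Δρ/Δz = 0.51/119 = 4.3 × 10⁻³ kg m⁻⁴
The largest gradient is in the 43–77 m interval — the pycnocline.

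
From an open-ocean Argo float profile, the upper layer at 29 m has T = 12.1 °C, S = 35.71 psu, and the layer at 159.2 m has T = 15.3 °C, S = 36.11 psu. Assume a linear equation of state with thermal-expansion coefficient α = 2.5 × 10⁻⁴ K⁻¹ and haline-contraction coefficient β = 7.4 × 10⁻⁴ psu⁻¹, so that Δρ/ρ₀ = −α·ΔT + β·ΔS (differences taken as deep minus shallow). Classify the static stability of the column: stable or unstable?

ΔT = 15.3 − 12.1 = +3.2 K and ΔS = 36.11 − 35.71 = +0.40 psu (deep − shallow).
−αΔT = -8.00 × 10⁻⁴; βΔS = 2.96 × 10⁻⁴; sum Δρ/ρ₀ = -5.04 × 10⁻⁴.
Δρ/ρ₀ < 0, so Δρ < 0: deeper water is lighter → statically unstable; the column would overturn.

unstable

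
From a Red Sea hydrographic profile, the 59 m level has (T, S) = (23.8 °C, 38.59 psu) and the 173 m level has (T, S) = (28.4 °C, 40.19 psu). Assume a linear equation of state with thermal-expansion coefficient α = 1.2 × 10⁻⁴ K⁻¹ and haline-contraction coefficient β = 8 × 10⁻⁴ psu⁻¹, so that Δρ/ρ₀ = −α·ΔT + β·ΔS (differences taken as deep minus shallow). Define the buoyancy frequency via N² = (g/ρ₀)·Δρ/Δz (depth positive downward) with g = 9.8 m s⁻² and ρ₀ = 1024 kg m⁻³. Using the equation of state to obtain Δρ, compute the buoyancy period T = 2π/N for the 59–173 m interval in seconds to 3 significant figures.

ΔT = +4.6 K, ΔS = +1.60 psu (deep − shallow).
Δρ/ρ₀ = −αΔT + βΔS = -5.52 × 10⁻⁴ + 1.28 × 10⁻³ = 7.28 × 10⁻⁴, so Δρ ≈ 0.7455 kg m⁻³.
N² = (g/ρ₀)·Δρ/Δz = g·(Δρ/ρ₀)/Δz = 9.8 × 7.28 × 10⁻⁴ / 114 = 6.2582 × 10⁻⁵ s⁻².
N = √(6.2582 × 10⁻⁵) = 7.9109 × 10⁻³ rad s⁻¹ → T = 2π/N = 794.24 s ≈ 794 s.

794 s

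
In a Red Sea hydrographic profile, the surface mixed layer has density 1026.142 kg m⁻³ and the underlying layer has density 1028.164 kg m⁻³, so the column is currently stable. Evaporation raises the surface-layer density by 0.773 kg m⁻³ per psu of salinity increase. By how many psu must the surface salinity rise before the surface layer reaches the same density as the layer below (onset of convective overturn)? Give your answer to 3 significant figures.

Density deficit of the surface layer: 1028.164 − 1026.142 = 2.022 kg m⁻³.
Required change = 2.022 / 0.773 = 2.62 psu.

2.62 psu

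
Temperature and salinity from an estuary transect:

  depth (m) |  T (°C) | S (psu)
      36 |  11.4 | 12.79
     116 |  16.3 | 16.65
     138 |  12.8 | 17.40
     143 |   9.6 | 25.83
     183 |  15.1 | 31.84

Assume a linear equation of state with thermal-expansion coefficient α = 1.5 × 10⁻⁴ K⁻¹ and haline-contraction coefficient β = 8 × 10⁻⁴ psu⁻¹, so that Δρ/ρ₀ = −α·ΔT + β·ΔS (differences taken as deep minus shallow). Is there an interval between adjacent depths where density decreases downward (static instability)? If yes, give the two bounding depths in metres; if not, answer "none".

Evaluate Δρ/ρ₀ = −αΔT + βΔS across each adjacent pair:
  36–116 m: −αΔT+βΔS = −(1.5 × 10⁻⁴)(+4.9)+(8 × 10⁻⁴)(+3.86) = 2.4 × 10⁻³ → stable
  116–138 m: −αΔT+βΔS = −(1.5 × 10⁻⁴)(-3.5)+(8 × 10⁻⁴)(+0.75) = 1.1 × 10⁻³ → stable
  138–143 m: −αΔT+βΔS = −(1.5 × 10⁻⁴)(-3.2)+(8 × 10⁻⁴)(+8.43) = 7.2 × 10⁻³ → stable
  143–183 m: −αΔT+βΔS = −(1.5 × 10⁻⁴)(+5.5)+(8 × 10⁻⁴)(+6.01) = 4.0 × 10⁻³ → stable
Every interval has Δρ > 0: the column is stably stratified throughout.

none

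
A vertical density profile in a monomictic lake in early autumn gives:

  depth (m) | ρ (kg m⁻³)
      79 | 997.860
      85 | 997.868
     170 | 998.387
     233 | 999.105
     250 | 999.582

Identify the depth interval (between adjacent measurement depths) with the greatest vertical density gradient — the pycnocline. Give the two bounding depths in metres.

Compute the density gradient over each adjacent pair:
  79–85 m: Δρ/Δz = 0.008/6 = 1.3 × 10⁻³ kg m⁻⁴
  85–170 m: Δρ/Δz = 0.519/85 = 6.1 × 10⁻³ kg m⁻⁴
  170–233 m: Δρ/Δz = 0.718/63 = 0.011 kg m⁻⁴
  233–250 m: Δρ/Δz = 0.477/17 = 0.028 kg m⁻⁴
The largest gradient is in the 233–250 m interval — the pycnocline.

233–250 m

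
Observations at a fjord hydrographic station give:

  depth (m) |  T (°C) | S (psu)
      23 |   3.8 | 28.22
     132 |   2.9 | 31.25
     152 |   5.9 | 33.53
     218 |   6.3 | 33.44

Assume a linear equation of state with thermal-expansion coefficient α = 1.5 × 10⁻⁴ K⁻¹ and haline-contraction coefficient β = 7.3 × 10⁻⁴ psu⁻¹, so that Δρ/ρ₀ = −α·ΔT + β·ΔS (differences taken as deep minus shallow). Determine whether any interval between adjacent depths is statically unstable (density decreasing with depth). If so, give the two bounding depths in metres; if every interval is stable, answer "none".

152–218 m

Evaluate Δρ/ρ₀ = −αΔT + βΔS across each adjacent pair:
  23–132 m: −αΔT+βΔS = −(1.5 × 10⁻⁴)(-0.9)+(7.3 × 10⁻⁴)(+3.03) = 2.3 × 10⁻³ → stable
  132–152 m: −αΔT+βΔS = −(1.5 × 10⁻⁴)(+3.0)+(7.3 × 10⁻⁴)(+2.28) = 1.2 × 10⁻³ → stable
  152–218 m: −αΔT+βΔS = −(1.5 × 10⁻⁴)(+0.4)+(7.3 × 10⁻⁴)(-0.09) = -1.3 × 10⁻⁴ → UNSTABLE
The 152–218 m interval has Δρ < 0: lighter water underlies denser water.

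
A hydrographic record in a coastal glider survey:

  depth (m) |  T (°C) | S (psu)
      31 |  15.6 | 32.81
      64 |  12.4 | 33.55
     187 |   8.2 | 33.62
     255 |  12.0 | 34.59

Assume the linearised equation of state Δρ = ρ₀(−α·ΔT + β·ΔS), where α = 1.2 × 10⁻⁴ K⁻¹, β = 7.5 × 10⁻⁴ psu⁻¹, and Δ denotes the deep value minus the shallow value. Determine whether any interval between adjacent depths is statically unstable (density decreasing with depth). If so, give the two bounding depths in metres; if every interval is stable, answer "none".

Evaluate Δρ/ρ₀ = −αΔT + βΔS across each adjacent pair:
  31–64 m: −αΔT+βΔS = −(1.2 × 10⁻⁴)(-3.2)+(7.5 × 10⁻⁴)(+0.74) = 9.4 × 10⁻⁴ → stable
  64–187 m: −αΔT+βΔS = −(1.2 × 10⁻⁴)(-4.2)+(7.5 × 10⁻⁴)(+0.07) = 5.6 × 10⁻⁴ → stable
  187–255 m: −αΔT+βΔS = −(1.2 × 10⁻⁴)(+3.8)+(7.5 × 10⁻⁴)(+0.97) = 2.7 × 10⁻⁴ → stable
Every interval has Δρ > 0: the column is stably stratified throughout.

none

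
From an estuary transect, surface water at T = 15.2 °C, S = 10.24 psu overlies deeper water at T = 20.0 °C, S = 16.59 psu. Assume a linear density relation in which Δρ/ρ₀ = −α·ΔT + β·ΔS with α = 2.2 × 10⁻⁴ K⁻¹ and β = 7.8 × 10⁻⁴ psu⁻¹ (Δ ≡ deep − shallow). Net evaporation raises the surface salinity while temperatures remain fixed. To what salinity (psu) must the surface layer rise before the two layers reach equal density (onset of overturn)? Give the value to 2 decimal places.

Neutral buoyancy requires −α(T_deep − T_surf) + β(S_deep − S_surf′) = 0.
S_surf′ = S_deep − (α/β)·ΔT = 16.59 − (2.2 × 10⁻⁴/7.8 × 10⁻⁴)·(+4.8) = 15.2362 psu.
Increase required: 15.2362 − 10.24 = 4.9962 psu.

15.24 psu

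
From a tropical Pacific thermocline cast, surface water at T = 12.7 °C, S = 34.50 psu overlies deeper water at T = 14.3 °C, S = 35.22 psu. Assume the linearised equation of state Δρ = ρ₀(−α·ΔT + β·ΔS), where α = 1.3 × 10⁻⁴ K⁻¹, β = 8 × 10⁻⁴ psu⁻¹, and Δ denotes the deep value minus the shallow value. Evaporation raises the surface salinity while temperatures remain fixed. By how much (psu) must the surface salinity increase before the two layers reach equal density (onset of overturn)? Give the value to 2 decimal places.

0.46 psu

Neutral buoyancy requires −α(T_deep − T_surf) + β(S_deep − S_surf′) = 0.
S_surf′ = S_deep − (α/β)·ΔT = 35.22 − (1.3 × 10⁻⁴/8 × 10⁻⁴)·(+1.6) = 34.9600 psu.
Increase required: 34.9600 − 34.50 = 0.4600 psu.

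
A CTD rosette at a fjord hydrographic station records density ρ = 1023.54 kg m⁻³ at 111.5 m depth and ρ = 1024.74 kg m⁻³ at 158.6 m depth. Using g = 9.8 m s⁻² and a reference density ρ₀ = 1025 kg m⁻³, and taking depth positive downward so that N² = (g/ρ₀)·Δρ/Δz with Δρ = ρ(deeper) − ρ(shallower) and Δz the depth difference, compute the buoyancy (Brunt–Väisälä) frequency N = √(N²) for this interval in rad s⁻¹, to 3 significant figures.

0.0156 rad s⁻¹

Δρ = 1024.74 − 1023.54 = 1.20 kg m⁻³ over Δz = 158.6 − 111.5 = 47.1 m.
N² = (9.8/1025) × (1.20/47.1) = 2.4359 × 10⁻⁴ s⁻².
N = √(2.4359 × 10⁻⁴) = 0.015607 rad s⁻¹ ≈ 0.0156 rad s⁻¹.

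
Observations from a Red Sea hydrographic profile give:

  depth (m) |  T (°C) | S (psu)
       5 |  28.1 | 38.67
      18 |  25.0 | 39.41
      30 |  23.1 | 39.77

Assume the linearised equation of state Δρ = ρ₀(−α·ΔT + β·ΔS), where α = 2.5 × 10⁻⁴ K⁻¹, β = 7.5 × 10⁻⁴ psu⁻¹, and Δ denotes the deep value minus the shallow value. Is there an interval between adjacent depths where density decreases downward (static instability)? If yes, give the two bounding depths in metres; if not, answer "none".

Evaluate Δρ/ρ₀ = −αΔT + βΔS across each adjacent pair:
  5–18 m: −αΔT+βΔS = −(2.5 × 10⁻⁴)(-3.1)+(7.5 × 10⁻⁴)(+0.74) = 1.3 × 10⁻³ → stable
  18–30 m: −αΔT+βΔS = −(2.5 × 10⁻⁴)(-1.9)+(7.5 × 10⁻⁴)(+0.36) = 7.5 × 10⁻⁴ → stable
Every interval has Δρ > 0: the column is stably stratified throughout.

none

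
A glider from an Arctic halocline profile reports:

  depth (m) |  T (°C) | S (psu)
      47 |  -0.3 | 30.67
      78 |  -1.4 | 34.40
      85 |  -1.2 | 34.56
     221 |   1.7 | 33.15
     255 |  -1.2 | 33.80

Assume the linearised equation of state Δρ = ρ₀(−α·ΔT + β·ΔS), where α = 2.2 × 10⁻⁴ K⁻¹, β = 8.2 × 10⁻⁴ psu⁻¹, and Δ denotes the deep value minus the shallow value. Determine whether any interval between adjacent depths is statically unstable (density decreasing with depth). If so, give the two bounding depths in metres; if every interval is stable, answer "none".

Evaluate Δρ/ρ₀ = −αΔT + βΔS across each adjacent pair:
  47–78 m: −αΔT+βΔS = −(2.2 × 10⁻⁴)(-1.1)+(8.2 × 10⁻⁴)(+3.73) = 3.3 × 10⁻³ → stable
  78–85 m: −αΔT+βΔS = −(2.2 × 10⁻⁴)(+0.2)+(8.2 × 10⁻⁴)(+0.16) = 8.7 × 10⁻⁵ → stable
  85–221 m: −αΔT+βΔS = −(2.2 × 10⁻⁴)(+2.9)+(8.2 × 10⁻⁴)(-1.41) = -1.8 × 10⁻³ → UNSTABLE
  221–255 m: −αΔT+βΔS = −(2.2 × 10⁻⁴)(-2.9)+(8.2 × 10⁻⁴)(+0.65) = 1.2 × 10⁻³ → stable
The 85–221 m interval has Δρ < 0: lighter water underlies denser water.

85–221 m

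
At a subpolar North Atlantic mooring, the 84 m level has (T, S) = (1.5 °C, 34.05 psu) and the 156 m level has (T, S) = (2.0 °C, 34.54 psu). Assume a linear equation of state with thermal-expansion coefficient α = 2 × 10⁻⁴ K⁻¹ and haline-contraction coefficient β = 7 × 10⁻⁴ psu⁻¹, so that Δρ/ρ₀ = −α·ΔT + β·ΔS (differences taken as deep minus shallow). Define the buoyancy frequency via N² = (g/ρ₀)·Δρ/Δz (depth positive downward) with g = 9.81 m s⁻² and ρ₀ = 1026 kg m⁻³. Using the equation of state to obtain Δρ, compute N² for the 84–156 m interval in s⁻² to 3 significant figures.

ΔT = +0.5 K, ΔS = +0.49 psu (deep − shallow).
Δρ/ρ₀ = −αΔT + βΔS = -1.00 × 10⁻⁴ + 3.43 × 10⁻⁴ = 2.43 × 10⁻⁴, so Δρ ≈ 0.2493 kg m⁻³.
N² = (g/ρ₀)·Δρ/Δz = g·(Δρ/ρ₀)/Δz = 9.81 × 2.43 × 10⁻⁴ / 72 = 3.3109 × 10⁻⁵ s⁻² ≈ 3.31 × 10⁻⁵ s⁻².

3.31 × 10⁻⁵ s⁻²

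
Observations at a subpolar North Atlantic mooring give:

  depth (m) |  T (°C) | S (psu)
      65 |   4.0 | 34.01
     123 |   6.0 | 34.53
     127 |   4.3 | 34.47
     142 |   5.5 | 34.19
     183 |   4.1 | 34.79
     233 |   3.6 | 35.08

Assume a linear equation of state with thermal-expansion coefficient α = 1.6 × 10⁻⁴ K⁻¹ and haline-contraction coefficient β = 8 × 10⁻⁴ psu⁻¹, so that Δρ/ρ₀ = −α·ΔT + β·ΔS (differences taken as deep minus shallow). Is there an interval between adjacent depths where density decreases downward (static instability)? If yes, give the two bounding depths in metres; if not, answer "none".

Evaluate Δρ/ρ₀ = −αΔT + βΔS across each adjacent pair:
  65–123 m: −αΔT+βΔS = −(1.6 × 10⁻⁴)(+2.0)+(8 × 10⁻⁴)(+0.52) = 9.6 × 10⁻⁵ → stable
  123–127 m: −αΔT+βΔS = −(1.6 × 10⁻⁴)(-1.7)+(8 × 10⁻⁴)(-0.06) = 2.2 × 10⁻⁴ → stable
  127–142 m: −αΔT+βΔS = −(1.6 × 10⁻⁴)(+1.2)+(8 × 10⁻⁴)(-0.28) = -4.2 × 10⁻⁴ → UNSTABLE
  142–183 m: −αΔT+βΔS = −(1.6 × 10⁻⁴)(-1.4)+(8 × 10⁻⁴)(+0.60) = 7.0 × 10⁻⁴ → stable
  183–233 m: −αΔT+βΔS = −(1.6 × 10⁻⁴)(-0.5)+(8 × 10⁻⁴)(+0.29) = 3.1 × 10⁻⁴ → stable
The 127–142 m interval has Δρ < 0: lighter water underlies denser water.

127–142 m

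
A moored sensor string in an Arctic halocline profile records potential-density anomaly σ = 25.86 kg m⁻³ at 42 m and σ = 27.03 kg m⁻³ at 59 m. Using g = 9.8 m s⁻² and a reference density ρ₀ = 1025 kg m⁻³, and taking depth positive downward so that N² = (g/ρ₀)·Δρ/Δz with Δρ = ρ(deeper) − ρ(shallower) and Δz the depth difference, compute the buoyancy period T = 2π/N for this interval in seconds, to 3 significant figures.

245 s

Δρ = 1027.03 − 1025.86 = 1.17 kg m⁻³ over Δz = 59 − 42 = 17 m.
N² = (9.8/1025) × (1.17/17) = 6.5802 × 10⁻⁴ s⁻².
N = √(6.5802 × 10⁻⁴) = 0.025652 rad s⁻¹, so T = 2π/N = 244.94 s ≈ 245 s.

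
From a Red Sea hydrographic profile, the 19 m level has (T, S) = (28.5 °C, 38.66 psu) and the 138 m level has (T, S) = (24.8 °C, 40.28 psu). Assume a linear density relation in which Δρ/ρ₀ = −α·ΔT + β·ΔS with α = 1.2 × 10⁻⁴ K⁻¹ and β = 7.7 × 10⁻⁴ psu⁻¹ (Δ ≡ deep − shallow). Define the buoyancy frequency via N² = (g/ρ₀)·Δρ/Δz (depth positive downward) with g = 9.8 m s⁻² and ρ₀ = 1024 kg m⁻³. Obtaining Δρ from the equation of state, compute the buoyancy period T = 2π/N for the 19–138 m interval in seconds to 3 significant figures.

532 s

ΔT = -3.7 K, ΔS = +1.62 psu (deep − shallow).
Δρ/ρ₀ = −αΔT + βΔS = 4.44 × 10⁻⁴ + 1.2474 × 10⁻³ = 1.6914 × 10⁻³, so Δρ ≈ 1.732 kg m⁻³.
N² = (g/ρ₀)·Δρ/Δz = g·(Δρ/ρ₀)/Δz = 9.8 × 1.6914 × 10⁻³ / 119 = 1.3929 × 10⁻⁴ s⁻².
N = √(1.3929 × 10⁻⁴) = 0.011802 rad s⁻¹ → T = 2π/N = 532.38 s ≈ 532 s.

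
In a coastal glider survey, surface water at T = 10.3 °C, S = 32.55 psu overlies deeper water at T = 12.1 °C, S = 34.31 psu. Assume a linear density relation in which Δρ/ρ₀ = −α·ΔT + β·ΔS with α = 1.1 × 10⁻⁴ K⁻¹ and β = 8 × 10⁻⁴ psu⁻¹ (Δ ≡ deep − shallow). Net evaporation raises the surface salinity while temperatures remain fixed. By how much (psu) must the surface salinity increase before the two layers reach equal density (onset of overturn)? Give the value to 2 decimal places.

1.51 psu

Neutral buoyancy requires −α(T_deep − T_surf) + β(S_deep − S_surf′) = 0.
S_surf′ = S_deep − (α/β)·ΔT = 34.31 − (1.1 × 10⁻⁴/8 × 10⁻⁴)·(+1.8) = 34.0625 psu.
Increase required: 34.0625 − 32.55 = 1.5125 psu.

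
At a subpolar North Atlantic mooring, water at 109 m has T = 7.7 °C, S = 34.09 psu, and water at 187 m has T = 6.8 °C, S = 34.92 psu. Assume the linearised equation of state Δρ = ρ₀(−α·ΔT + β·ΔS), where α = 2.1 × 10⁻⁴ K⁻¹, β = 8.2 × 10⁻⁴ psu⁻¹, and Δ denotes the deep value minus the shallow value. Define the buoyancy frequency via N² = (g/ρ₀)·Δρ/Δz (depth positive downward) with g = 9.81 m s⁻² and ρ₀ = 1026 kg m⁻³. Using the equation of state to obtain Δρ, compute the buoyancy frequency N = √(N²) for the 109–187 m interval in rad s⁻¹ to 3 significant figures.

ΔT = -0.9 K, ΔS = +0.83 psu (deep − shallow).
Δρ/ρ₀ = −αΔT + βΔS = 1.89 × 10⁻⁴ + 6.806 × 10⁻⁴ = 8.696 × 10⁻⁴, so Δρ ≈ 0.8922 kg m⁻³.
N² = (g/ρ₀)·Δρ/Δz = g·(Δρ/ρ₀)/Δz = 9.81 × 8.696 × 10⁻⁴ / 78 = 1.0937 × 10⁻⁴ s⁻².
N = √(1.0937 × 10⁻⁴) = 0.010458 rad s⁻¹ ≈ 0.0105 rad s⁻¹.

0.0105 rad s⁻¹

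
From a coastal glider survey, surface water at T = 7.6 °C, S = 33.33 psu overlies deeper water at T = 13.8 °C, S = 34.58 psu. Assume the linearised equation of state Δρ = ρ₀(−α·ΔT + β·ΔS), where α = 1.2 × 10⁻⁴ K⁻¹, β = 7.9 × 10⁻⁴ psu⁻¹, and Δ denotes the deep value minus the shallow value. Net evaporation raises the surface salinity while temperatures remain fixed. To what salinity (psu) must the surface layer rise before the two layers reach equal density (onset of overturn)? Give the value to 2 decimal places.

Neutral buoyancy requires −α(T_deep − T_surf) + β(S_deep − S_surf′) = 0.
S_surf′ = S_deep − (α/β)·ΔT = 34.58 − (1.2 × 10⁻⁴/7.9 × 10⁻⁴)·(+6.2) = 33.6382 psu.
Increase required: 33.6382 − 33.33 = 0.3082 psu.

33.64 psu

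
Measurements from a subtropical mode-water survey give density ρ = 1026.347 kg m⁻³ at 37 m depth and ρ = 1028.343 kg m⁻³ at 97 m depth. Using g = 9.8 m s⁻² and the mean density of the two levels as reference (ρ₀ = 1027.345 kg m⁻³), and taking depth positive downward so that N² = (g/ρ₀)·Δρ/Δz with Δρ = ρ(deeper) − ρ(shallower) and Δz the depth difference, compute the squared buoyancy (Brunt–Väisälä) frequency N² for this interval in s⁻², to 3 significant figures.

Δρ = 1028.343 − 1026.347 = 1.996 kg m⁻³ over Δz = 97 − 37 = 60 m.
N² = (9.8/1027.345) × (1.996/60) = 3.1734 × 10⁻⁴ s⁻² ≈ 3.17 × 10⁻⁴ s⁻².

3.17 × 10⁻⁴ s⁻²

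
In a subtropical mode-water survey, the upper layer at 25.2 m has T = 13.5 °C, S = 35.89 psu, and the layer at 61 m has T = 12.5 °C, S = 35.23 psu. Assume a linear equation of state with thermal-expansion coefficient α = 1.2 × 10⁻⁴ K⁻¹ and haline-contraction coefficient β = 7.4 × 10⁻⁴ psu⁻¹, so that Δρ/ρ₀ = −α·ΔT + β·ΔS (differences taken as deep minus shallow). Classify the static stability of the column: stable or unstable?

ΔT = 12.5 − 13.5 = -1.0 K and ΔS = 35.23 − 35.89 = -0.66 psu (deep − shallow).
−αΔT = 1.20 × 10⁻⁴; βΔS = -4.884 × 10⁻⁴; sum Δρ/ρ₀ = -3.684 × 10⁻⁴.
Δρ/ρ₀ < 0, so Δρ < 0: deeper water is lighter → statically unstable; the column would overturn.

unstable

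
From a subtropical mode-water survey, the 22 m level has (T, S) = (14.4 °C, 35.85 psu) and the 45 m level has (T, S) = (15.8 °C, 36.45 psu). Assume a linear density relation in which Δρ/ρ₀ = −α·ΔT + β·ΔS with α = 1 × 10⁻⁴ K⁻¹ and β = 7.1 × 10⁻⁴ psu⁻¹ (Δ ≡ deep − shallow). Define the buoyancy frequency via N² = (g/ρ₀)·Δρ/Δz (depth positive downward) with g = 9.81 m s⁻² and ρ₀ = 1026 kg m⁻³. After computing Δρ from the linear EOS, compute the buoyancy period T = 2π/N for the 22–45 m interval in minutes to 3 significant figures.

ΔT = +1.4 K, ΔS = +0.60 psu (deep − shallow).
Δρ/ρ₀ = −αΔT + βΔS = -1.40 × 10⁻⁴ + 4.26 × 10⁻⁴ = 2.86 × 10⁻⁴, so Δρ ≈ 0.2934 kg m⁻³.
N² = (g/ρ₀)·Δρ/Δz = g·(Δρ/ρ₀)/Δz = 9.81 × 2.86 × 10⁻⁴ / 23 = 1.2199 × 10⁻⁴ s⁻².
N = √(1.2199 × 10⁻⁴) = 0.011045 rad s⁻¹ → T = 2π/N = 568.87 s = 9.4812 min ≈ 9.48 min.

9.48 min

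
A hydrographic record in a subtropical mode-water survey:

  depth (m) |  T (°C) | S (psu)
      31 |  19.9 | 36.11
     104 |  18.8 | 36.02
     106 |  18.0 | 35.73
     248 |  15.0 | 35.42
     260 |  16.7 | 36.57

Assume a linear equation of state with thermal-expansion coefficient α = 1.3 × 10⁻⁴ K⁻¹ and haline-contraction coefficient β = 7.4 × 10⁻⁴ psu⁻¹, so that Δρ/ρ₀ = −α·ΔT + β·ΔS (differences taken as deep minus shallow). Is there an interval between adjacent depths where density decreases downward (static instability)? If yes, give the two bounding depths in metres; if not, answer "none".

Evaluate Δρ/ρ₀ = −αΔT + βΔS across each adjacent pair:
  31–104 m: −αΔT+βΔS = −(1.3 × 10⁻⁴)(-1.1)+(7.4 × 10⁻⁴)(-0.09) = 7.6 × 10⁻⁵ → stable
  104–106 m: −αΔT+βΔS = −(1.3 × 10⁻⁴)(-0.8)+(7.4 × 10⁻⁴)(-0.29) = -1.1 × 10⁻⁴ → UNSTABLE
  106–248 m: −αΔT+βΔS = −(1.3 × 10⁻⁴)(-3.0)+(7.4 × 10⁻⁴)(-0.31) = 1.6 × 10⁻⁴ → stable
  248–260 m: −αΔT+βΔS = −(1.3 × 10⁻⁴)(+1.7)+(7.4 × 10⁻⁴)(+1.15) = 6.3 × 10⁻⁴ → stable
The 104–106 m interval has Δρ < 0: lighter water underlies denser water.

104–106 m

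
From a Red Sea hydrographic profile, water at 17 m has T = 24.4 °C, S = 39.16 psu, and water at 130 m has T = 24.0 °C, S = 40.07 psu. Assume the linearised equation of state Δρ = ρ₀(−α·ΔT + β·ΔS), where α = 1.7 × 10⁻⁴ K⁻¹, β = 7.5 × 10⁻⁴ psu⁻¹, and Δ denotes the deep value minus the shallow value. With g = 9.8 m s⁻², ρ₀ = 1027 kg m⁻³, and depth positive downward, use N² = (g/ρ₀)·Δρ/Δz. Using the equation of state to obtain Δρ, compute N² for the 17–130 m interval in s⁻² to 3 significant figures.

ΔT = -0.4 K, ΔS = +0.91 psu (deep − shallow).
Δρ/ρ₀ = −αΔT + βΔS = 6.80 × 10⁻⁵ + 6.825 × 10⁻⁴ = 7.505 × 10⁻⁴, so Δρ ≈ 0.7708 kg m⁻³.
N² = (g/ρ₀)·Δρ/Δz = g·(Δρ/ρ₀)/Δz = 9.8 × 7.505 × 10⁻⁴ / 113 = 6.5088 × 10⁻⁵ s⁻² ≈ 6.51 × 10⁻⁵ s⁻².

6.51 × 10⁻⁵ s⁻²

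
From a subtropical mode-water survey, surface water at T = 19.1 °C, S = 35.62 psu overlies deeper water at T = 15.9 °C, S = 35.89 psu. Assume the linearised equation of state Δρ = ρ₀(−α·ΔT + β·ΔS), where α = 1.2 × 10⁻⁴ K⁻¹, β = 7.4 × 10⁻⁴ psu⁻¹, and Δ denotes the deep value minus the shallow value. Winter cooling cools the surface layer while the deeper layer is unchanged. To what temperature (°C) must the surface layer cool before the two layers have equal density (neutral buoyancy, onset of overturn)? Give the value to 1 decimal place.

Neutral buoyancy requires Δρ = 0, i.e. −α(T_deep − T_surf′) + β(S_deep − S_surf) = 0.
T_surf′ = T_deep − (β/α)·ΔS = 15.9 − (7.4 × 10⁻⁴/1.2 × 10⁻⁴)·(+0.27) = 14.235 °C.
Cooling required: 19.1 − (14.235) = 4.865 °C.

14.2 °C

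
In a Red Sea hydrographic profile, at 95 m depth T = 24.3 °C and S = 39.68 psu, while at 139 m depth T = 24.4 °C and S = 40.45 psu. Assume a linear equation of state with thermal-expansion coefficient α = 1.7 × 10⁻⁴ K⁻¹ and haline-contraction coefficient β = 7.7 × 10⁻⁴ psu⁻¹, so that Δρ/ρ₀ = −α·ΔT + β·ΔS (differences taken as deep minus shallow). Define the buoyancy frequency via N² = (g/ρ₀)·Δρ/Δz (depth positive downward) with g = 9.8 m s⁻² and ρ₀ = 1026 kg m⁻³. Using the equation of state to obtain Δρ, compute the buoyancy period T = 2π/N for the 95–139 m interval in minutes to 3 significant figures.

ΔT = +0.1 K, ΔS = +0.77 psu (deep − shallow).
Δρ/ρ₀ = −αΔT + βΔS = -1.70 × 10⁻⁵ + 5.929 × 10⁻⁴ = 5.759 × 10⁻⁴, so Δρ ≈ 0.5909 kg m⁻³.
N² = (g/ρ₀)·Δρ/Δz = g·(Δρ/ρ₀)/Δz = 9.8 × 5.759 × 10⁻⁴ / 44 = 1.2827 × 10⁻⁴ s⁻².
N = √(1.2827 × 10⁻⁴) = 0.011326 rad s⁻¹ → T = 2π/N = 554.76 s = 9.2460 min ≈ 9.25 min.

9.25 min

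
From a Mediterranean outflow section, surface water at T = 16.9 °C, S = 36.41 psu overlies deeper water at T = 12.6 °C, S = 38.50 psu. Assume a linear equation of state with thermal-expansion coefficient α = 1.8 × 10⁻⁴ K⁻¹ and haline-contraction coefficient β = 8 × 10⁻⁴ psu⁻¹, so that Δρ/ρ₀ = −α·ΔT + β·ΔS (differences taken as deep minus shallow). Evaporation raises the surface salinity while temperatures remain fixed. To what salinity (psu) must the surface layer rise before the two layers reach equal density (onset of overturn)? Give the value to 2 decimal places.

Neutral buoyancy requires −α(T_deep − T_surf) + β(S_deep − S_surf′) = 0.
S_surf′ = S_deep − (α/β)·ΔT = 38.50 − (1.8 × 10⁻⁴/8 × 10⁻⁴)·(-4.3) = 39.4675 psu.
Increase required: 39.4675 − 36.41 = 3.0575 psu.

39.47 psu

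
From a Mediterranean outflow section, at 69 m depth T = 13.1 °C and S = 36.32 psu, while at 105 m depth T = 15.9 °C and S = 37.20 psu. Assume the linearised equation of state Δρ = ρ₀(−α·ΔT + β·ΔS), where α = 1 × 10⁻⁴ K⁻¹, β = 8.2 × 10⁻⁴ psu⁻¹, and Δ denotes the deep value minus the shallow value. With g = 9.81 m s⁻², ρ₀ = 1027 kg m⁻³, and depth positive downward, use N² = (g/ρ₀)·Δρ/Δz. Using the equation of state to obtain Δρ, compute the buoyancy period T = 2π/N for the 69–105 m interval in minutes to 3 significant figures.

ΔT = +2.8 K, ΔS = +0.88 psu (deep − shallow).
Δρ/ρ₀ = −αΔT + βΔS = -2.80 × 10⁻⁴ + 7.216 × 10⁻⁴ = 4.416 × 10⁻⁴, so Δρ ≈ 0.4535 kg m⁻³.
N² = (g/ρ₀)·Δρ/Δz = g·(Δρ/ρ₀)/Δz = 9.81 × 4.416 × 10⁻⁴ / 36 = 1.2034 × 10⁻⁴ s⁻².
N = √(1.2034 × 10⁻⁴) = 0.010970 rad s⁻¹ → T = 2π/N = 572.76 s = 9.5460 min ≈ 9.55 min.

9.55 min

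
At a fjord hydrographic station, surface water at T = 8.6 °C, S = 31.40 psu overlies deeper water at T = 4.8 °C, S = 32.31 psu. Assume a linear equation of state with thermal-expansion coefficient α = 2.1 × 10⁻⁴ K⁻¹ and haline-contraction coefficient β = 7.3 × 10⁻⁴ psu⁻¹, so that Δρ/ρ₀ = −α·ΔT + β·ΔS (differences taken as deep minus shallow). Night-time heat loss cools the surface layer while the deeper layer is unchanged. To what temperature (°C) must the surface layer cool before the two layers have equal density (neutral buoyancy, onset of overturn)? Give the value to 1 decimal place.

Neutral buoyancy requires Δρ = 0, i.e. −α(T_deep − T_surf′) + β(S_deep − S_surf) = 0.
T_surf′ = T_deep − (β/α)·ΔS = 4.8 − (7.3 × 10⁻⁴/2.1 × 10⁻⁴)·(+0.91) = 1.637 °C.
Cooling required: 8.6 − (1.637) = 6.963 °C.

1.6 °C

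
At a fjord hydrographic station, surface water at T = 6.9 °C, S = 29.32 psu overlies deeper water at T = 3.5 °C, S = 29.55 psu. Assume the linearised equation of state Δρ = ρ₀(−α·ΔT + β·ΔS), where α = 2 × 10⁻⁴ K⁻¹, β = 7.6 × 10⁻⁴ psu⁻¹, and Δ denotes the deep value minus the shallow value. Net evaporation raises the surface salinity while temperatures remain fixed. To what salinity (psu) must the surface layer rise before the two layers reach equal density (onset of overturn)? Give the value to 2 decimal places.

30.44 psu

Neutral buoyancy requires −α(T_deep − T_surf) + β(S_deep − S_surf′) = 0.
S_surf′ = S_deep − (α/β)·ΔT = 29.55 − (2 × 10⁻⁴/7.6 × 10⁻⁴)·(-3.4) = 30.4447 psu.
Increase required: 30.4447 − 29.32 = 1.1247 psu.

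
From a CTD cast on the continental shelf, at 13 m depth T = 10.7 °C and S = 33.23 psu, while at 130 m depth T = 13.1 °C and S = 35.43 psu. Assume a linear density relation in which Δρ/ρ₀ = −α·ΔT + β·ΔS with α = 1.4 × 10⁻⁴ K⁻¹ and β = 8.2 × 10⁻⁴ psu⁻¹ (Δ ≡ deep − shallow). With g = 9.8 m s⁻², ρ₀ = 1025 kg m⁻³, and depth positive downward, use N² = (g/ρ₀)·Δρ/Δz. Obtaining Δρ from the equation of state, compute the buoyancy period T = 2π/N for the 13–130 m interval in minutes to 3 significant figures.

ΔT = +2.4 K, ΔS = +2.20 psu (deep − shallow).
Δρ/ρ₀ = −αΔT + βΔS = -3.36 × 10⁻⁴ + 1.804 × 10⁻³ = 1.468 × 10⁻³, so Δρ ≈ 1.505 kg m⁻³.
N² = (g/ρ₀)·Δρ/Δz = g·(Δρ/ρ₀)/Δz = 9.8 × 1.468 × 10⁻³ / 117 = 1.2296 × 10⁻⁴ s⁻².
N = √(1.2296 × 10⁻⁴) = 0.011089 rad s⁻¹ → T = 2π/N = 566.61 s = 9.4435 min ≈ 9.44 min.

9.44 min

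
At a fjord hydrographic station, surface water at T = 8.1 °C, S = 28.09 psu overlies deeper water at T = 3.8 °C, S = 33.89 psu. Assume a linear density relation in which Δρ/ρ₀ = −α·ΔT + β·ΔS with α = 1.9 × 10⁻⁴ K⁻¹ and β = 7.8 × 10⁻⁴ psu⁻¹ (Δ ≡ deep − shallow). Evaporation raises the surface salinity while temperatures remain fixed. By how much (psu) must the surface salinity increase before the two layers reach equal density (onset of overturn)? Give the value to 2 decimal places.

6.85 psu

Neutral buoyancy requires −α(T_deep − T_surf) + β(S_deep − S_surf′) = 0.
S_surf′ = S_deep − (α/β)·ΔT = 33.89 − (1.9 × 10⁻⁴/7.8 × 10⁻⁴)·(-4.3) = 34.9374 psu.
Increase required: 34.9374 − 28.09 = 6.8474 psu.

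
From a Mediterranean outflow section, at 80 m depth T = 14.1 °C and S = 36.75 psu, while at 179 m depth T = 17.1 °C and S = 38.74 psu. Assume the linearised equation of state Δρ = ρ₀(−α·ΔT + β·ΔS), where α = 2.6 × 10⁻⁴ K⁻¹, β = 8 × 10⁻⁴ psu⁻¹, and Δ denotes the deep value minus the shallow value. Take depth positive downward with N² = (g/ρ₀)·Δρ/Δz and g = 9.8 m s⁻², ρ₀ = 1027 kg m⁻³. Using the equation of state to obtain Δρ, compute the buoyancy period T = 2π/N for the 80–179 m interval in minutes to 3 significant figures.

ΔT = +3.0 K, ΔS = +1.99 psu (deep − shallow).
Δρ/ρ₀ = −αΔT + βΔS = -7.80 × 10⁻⁴ + 1.592 × 10⁻³ = 8.12 × 10⁻⁴, so Δρ ≈ 0.8339 kg m⁻³.
N² = (g/ρ₀)·Δρ/Δz = g·(Δρ/ρ₀)/Δz = 9.8 × 8.12 × 10⁻⁴ / 99 = 8.0380 × 10⁻⁵ s⁻².
N = √(8.0380 × 10⁻⁵) = 8.9655 × 10⁻³ rad s⁻¹ → T = 2π/N = 700.82 s = 11.680 min ≈ 11.7 min.

11.7 min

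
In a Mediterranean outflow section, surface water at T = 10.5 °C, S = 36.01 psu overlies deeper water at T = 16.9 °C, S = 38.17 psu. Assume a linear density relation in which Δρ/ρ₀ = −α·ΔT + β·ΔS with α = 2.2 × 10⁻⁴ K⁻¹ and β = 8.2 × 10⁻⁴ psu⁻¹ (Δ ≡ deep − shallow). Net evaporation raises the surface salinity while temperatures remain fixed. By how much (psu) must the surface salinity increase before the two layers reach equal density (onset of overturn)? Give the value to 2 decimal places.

0.44 psu

Neutral buoyancy requires −α(T_deep − T_surf) + β(S_deep − S_surf′) = 0.
S_surf′ = S_deep − (α/β)·ΔT = 38.17 − (2.2 × 10⁻⁴/8.2 × 10⁻⁴)·(+6.4) = 36.4529 psu.
Increase required: 36.4529 − 36.01 = 0.4429 psu.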